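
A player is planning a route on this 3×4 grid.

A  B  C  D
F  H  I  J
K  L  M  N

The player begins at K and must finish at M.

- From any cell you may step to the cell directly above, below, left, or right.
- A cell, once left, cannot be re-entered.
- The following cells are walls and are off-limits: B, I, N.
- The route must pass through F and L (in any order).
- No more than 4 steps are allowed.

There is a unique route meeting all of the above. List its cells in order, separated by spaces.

The 4-move cap with required stops at F, L leaves no slack for detours.
Route from K: up 1 to F, right 1 to H, down 1 to L, right 1 to M — 4 moves in all.
Check: all required cells visited; 4 ≤ 4 moves.

K F H L M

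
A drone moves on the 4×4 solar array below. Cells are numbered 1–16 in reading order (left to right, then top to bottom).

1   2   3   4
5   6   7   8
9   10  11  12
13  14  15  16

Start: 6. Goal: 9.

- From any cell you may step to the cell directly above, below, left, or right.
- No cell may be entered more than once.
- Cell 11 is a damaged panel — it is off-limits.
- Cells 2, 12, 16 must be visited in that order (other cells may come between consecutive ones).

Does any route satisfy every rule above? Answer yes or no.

yes

One route that works: 6 → 2 → 3 → 7 → 8 → 12 → 16 → 15 → 14 → 10 → 9.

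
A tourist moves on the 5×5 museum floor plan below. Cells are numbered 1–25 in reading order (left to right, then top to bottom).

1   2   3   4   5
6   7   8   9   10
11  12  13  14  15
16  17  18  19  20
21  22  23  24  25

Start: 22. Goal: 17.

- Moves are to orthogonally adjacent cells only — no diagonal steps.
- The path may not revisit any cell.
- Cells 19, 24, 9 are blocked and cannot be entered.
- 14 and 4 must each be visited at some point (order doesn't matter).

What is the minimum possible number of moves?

13

Any route passes through 14 and 4 in some order between 22 and 17. Summing Manhattan distances along each leg and taking the cheapest ordering (22 → 4 → 14 → 17) gives a lower bound of 6 + 2 + 3 = 11 moves.
That bound ignores the blocked cells. Measuring each leg by the fewest moves that actually steer around them (22→4: 6; 4→14: 4; 14→17: 3) raises the lower bound to 13.
A route of 13 moves exists: 22 → 23 → 18 → 13 → 14 → 15 → 10 → 5 → 4 → 3 → 8 → 7 → 12 → 17.
Since 13 matches that lower bound, it is optimal.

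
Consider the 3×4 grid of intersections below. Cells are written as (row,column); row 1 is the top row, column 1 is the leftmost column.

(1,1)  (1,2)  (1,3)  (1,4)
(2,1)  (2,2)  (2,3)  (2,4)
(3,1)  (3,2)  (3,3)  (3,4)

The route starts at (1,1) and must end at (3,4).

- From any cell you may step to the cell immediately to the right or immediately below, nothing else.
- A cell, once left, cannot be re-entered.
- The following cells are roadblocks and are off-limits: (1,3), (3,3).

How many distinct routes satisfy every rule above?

2

A right/down-only route from (1,1) to (3,4) makes exactly 2 down-moves and 3 right-moves in some order.
With no other constraints that would be C(5,2) = 10 routes.
Subtract routes through each blocked cell (inclusion–exclusion for overlaps): − through (1,3): 3 − through (3,3): 6 + through (1,3)&(3,3): 1 → 2.
That gives 2 routes.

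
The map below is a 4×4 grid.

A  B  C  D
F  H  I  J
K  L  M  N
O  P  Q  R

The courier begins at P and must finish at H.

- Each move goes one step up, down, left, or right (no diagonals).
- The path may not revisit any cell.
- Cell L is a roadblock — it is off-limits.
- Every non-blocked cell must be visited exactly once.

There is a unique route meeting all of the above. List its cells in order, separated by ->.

Need to visit all 15 open cells exactly once, starting at P and ending at H.
Cell A has only two open neighbours (F and B), so the path must pass straight through it: one of those is the cell it's entered from and the other is where it exits.
Route from P: left to O, 3× up (reaching A), 3× right (reaching D), 3× down (reaching R), left to Q, 2× up (reaching I), left to H — 14 moves in all.
Check: all 15 open cells covered.

P -> O -> K -> F -> A -> B -> C -> D -> J -> N -> R -> Q -> M -> I -> H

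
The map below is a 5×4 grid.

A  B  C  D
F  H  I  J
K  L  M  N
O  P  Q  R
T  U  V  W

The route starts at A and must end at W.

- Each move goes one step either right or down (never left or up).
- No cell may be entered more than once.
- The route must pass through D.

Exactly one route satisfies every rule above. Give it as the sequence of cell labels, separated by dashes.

Moves only go right or down, so the column and row indices never decrease.
Route from A: right 3 to D, down 4 to W — 7 moves in all.
Check: all required cells visited.

A - B - C - D - J - N - R - W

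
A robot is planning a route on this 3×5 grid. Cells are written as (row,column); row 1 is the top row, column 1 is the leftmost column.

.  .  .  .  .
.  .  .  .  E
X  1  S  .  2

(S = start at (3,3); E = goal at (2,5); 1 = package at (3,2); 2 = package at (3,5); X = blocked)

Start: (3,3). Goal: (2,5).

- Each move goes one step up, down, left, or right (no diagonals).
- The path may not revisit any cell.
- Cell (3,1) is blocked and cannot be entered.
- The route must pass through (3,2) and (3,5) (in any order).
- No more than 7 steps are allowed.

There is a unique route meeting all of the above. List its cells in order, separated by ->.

The budget equals the shortest possible length, so every move has to be on a shortest route through the required cells.
Route from (3,3): left to (3,2), up to (2,2), 2× right (reaching (2,4)), down to (3,4), right to (3,5), up to (2,5) — 7 moves in all.
Check: all required cells visited; 7 ≤ 7 moves.

(3,3) -> (3,2) -> (2,2) -> (2,3) -> (2,4) -> (3,4) -> (3,5) -> (2,5)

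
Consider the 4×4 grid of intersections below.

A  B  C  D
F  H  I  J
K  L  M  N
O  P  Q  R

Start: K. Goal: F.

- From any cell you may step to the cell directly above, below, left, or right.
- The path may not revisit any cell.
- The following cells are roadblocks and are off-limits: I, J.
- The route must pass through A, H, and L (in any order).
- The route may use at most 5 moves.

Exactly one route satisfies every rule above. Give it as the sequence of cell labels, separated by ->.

Any route must reach A, H, and L and still end at F within 5 moves, so the order of the required stops is forced.
Route from K: right 1 to L, up 2 to B, left 1 to A, down 1 to F — 5 moves in all.
Check: all required cells visited; 5 ≤ 5 moves.

K -> L -> H -> B -> A -> F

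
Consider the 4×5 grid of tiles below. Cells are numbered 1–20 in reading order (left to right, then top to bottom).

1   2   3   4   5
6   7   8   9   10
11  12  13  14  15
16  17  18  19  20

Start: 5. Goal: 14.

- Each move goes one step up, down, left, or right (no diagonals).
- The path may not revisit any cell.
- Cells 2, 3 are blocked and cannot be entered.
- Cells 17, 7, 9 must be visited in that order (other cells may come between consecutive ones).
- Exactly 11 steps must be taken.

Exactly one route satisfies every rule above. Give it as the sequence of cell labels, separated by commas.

5, 10, 15, 20, 19, 18, 17, 12, 7, 8, 9, 14

The waypoints must appear in the order 17, 7, 9, with no cell reused.
Route from 5: 3× down (reaching 20), 3× left (reaching 17), 2× up (reaching 7), 2× right (reaching 9), down to 14 — 11 moves in all.
Check: order respected (17 at step 6, 7 at step 8, 9 at step 10); 11 moves as required.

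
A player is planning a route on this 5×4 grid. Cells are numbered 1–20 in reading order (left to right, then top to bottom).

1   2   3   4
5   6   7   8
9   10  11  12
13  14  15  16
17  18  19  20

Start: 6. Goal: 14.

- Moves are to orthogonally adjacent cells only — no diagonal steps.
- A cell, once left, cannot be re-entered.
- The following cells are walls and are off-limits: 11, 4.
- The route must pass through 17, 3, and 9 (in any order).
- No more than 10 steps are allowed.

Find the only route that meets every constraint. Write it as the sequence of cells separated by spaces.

The budget equals the shortest possible length, so every move has to be on a shortest route through the required cells.
Route from 6: right to 7, up to 3, 2× left (reaching 1), 4× down (reaching 17), right to 18, up to 14 — 10 moves in all.
Check: all required cells visited; 10 ≤ 10 moves.

6 7 3 2 1 5 9 13 17 18 14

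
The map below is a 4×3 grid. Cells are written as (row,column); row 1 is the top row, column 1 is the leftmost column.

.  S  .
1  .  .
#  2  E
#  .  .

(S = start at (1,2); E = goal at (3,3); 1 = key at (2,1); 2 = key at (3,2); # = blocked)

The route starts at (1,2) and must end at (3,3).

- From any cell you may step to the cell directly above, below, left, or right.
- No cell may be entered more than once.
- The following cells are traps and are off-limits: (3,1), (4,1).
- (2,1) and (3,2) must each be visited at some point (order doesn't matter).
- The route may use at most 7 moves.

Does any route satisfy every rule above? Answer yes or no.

One route that works: (1,2) → (1,1) → (2,1) → (2,2) → (3,2) → (3,3).

yes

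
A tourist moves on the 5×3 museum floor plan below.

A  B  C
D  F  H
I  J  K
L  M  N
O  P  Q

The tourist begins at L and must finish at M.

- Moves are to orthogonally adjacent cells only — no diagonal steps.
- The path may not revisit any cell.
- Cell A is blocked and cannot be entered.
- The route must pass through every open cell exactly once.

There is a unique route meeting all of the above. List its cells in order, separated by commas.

Need to visit all 14 open cells exactly once, starting at L and ending at M.
Route from L: down to O, 2× right (reaching Q), 4× up (reaching C), left to B, down to F, left to D, down to I, right to J, down to M — 13 moves in all.
Check: all 14 open cells covered.

L, O, P, Q, N, K, H, C, B, F, D, I, J, M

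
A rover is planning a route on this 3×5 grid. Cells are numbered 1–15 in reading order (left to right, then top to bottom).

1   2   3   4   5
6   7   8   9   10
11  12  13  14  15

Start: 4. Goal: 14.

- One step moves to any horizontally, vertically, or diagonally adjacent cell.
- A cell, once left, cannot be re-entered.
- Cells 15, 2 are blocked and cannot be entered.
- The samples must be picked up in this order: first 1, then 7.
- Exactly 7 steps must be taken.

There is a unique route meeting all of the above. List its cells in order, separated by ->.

4 -> 8 -> 12 -> 6 -> 1 -> 7 -> 13 -> 14

The waypoints must appear in the order 1, 7, with no cell reused.
Route from 4: 2× down-left (reaching 12), up-left to 6, up to 1, 2× down-right (reaching 13), right to 14 — 7 moves in all.
Check: order respected (1 at step 4, 7 at step 5); 7 moves as required.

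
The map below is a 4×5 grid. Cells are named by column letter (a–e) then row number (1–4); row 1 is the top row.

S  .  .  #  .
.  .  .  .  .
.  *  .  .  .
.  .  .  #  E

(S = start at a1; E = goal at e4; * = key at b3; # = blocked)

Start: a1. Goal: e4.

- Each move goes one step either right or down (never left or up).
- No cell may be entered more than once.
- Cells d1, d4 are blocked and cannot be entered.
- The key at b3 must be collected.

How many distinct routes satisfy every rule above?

3

A right/down-only route from a1 to e4 makes exactly 3 down-moves and 4 right-moves in some order.
With no other constraints that would be C(7,3) = 35 routes.
Split at b3 and multiply the segment counts (each segment already excludes blocked cells): a1→b3: 3; b3→e4: 1; product = 3.
That gives 3 routes.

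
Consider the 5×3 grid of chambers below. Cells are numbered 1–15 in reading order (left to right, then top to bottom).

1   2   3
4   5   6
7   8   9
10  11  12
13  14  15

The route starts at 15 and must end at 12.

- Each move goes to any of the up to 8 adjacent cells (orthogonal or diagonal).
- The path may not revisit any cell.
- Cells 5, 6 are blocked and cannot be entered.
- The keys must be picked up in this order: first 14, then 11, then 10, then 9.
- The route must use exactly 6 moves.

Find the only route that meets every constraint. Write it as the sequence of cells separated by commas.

The waypoints must appear in the order 14, 11, 10, 9, with no cell reused.
Route from 15: left to 14, up to 11, left to 10, up-right to 8, right to 9, down to 12 — 6 moves in all.
Check: order respected (14 at step 1, 11 at step 2, 10 at step 3, 9 at step 5); 6 moves as required.

15, 14, 11, 10, 8, 9, 12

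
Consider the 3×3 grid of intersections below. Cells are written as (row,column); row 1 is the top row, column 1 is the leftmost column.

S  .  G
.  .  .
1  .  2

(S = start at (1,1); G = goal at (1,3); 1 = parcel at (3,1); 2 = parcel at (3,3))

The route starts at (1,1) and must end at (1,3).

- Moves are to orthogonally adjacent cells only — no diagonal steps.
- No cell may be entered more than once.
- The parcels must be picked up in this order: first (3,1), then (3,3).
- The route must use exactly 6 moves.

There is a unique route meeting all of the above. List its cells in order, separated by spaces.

(1,1) (2,1) (3,1) (3,2) (3,3) (2,3) (1,3)

The waypoints must appear in the order (3,1), (3,3), with no cell reused.
Route from (1,1): down 2 to (3,1), right 2 to (3,3), up 2 to (1,3) — 6 moves in all.
Check: order respected (1 at step 2, 2 at step 4); 6 moves as required.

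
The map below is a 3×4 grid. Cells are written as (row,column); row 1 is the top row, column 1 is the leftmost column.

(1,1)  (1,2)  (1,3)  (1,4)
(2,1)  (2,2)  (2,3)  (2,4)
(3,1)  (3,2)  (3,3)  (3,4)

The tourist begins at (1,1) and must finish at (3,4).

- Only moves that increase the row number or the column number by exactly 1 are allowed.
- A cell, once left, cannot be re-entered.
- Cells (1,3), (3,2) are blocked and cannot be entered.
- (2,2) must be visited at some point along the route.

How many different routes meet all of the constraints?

A right/down-only route from (1,1) to (3,4) makes exactly 2 down-moves and 3 right-moves in some order.
With no other constraints that would be C(5,2) = 10 routes.
Split at (2,2) and multiply the segment counts (each segment already excludes blocked cells): (1,1)→(2,2): 2; (2,2)→(3,4): 2; product = 4.
That gives 4 routes.

4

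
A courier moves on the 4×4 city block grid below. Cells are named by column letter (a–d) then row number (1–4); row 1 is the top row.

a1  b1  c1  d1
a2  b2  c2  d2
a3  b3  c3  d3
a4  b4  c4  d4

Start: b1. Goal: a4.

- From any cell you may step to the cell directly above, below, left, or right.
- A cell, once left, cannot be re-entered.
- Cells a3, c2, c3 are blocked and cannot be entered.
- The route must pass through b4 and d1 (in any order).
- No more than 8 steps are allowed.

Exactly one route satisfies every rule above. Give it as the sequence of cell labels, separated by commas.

Any route must reach b4 and d1 and still end at a4 within 8 moves, so the order of the required stops is forced.
Route from b1: right 2 to d1, down 3 to d4, left 3 to a4 — 8 moves in all.
Check: all required cells visited; 8 ≤ 8 moves.

b1, c1, d1, d2, d3, d4, c4, b4, a4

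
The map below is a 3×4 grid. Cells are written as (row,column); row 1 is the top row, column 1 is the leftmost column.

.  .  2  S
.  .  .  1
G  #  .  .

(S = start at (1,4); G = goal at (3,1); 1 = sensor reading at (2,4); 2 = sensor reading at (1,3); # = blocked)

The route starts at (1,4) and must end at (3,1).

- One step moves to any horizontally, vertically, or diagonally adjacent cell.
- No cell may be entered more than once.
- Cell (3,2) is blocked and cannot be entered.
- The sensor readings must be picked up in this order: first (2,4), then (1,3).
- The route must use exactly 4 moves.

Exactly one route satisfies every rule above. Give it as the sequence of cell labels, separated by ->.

The waypoints must appear in the order (2,4), (1,3), with no cell reused.
Route from (1,4): down to (2,4), up-left to (1,3), 2× down-left (reaching (3,1)) — 4 moves in all.
Check: order respected (1 at step 1, 2 at step 2); 4 moves as required.

(1,4) -> (2,4) -> (1,3) -> (2,2) -> (3,1)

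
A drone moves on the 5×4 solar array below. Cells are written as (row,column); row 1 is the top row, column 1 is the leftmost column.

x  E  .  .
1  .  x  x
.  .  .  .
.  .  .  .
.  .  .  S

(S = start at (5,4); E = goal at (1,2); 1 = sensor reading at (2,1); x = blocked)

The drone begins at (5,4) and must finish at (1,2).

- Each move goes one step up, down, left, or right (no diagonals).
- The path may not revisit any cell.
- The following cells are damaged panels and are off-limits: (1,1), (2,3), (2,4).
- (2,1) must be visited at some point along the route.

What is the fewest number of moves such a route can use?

8

Any route passes through (2,1) somewhere between (5,4) and (1,2). Summing Manhattan distances along the two legs ((5,4) → (2,1) → (1,2)) gives a lower bound of 6 + 2 = 8 moves.
A route of 8 moves achieves this: (5,4) → (4,4) → (3,4) → (3,3) → (3,2) → (3,1) → (2,1) → (2,2) → (1,2).
Since 8 matches the lower bound, it is optimal.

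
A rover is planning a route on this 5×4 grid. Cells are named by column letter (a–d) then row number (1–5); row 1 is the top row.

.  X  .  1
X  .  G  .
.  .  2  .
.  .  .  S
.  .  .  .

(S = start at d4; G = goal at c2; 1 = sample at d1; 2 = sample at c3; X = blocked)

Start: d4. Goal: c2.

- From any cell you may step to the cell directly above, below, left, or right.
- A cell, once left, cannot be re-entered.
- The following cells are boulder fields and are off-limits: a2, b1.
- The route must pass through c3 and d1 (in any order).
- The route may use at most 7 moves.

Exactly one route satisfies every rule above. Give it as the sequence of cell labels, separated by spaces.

d4 c4 c3 d3 d2 d1 c1 c2

The budget equals the shortest possible length, so every move has to be on a shortest route through the required cells.
Route from d4: left to c4, up to c3, right to d3, 2× up (reaching d1), left to c1, down to c2 — 7 moves in all.
Check: all required cells visited; 7 ≤ 7 moves.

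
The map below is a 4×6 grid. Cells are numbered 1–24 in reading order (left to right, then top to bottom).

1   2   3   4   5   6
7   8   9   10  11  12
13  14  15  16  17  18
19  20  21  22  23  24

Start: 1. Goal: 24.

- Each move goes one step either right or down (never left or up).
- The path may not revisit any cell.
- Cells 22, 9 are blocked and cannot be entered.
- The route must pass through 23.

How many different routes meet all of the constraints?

6

A right/down-only route from 1 to 24 makes exactly 3 down-moves and 5 right-moves in some order.
With no other constraints that would be C(8,3) = 56 routes.
Split at 23 and multiply the segment counts (each segment already excludes blocked cells): 1→23: 6; 23→24: 1; product = 6.
That gives 6 routes.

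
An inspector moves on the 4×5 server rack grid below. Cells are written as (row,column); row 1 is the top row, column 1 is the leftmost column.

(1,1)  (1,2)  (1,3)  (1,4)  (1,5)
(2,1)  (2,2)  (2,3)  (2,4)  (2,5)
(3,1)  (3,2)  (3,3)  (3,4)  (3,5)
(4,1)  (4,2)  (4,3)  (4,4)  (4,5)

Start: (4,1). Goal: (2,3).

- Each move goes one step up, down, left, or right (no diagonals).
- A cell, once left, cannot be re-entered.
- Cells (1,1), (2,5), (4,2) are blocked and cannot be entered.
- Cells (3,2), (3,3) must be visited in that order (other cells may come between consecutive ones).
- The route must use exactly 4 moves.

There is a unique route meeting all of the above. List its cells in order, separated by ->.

The waypoints must appear in the order (3,2), (3,3), with no cell reused.
Route from (4,1): up to (3,1), 2× right (reaching (3,3)), up to (2,3) — 4 moves in all.
Check: order respected ((3,2) at step 2, (3,3) at step 3); 4 moves as required.

(4,1) -> (3,1) -> (3,2) -> (3,3) -> (2,3)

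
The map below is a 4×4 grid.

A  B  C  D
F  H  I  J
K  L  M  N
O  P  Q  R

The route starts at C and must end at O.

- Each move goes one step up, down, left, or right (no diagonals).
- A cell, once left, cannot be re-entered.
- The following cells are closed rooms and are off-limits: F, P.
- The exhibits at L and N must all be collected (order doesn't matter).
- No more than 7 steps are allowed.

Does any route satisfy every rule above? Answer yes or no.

yes

One route that works: C → I → J → N → M → L → K → O.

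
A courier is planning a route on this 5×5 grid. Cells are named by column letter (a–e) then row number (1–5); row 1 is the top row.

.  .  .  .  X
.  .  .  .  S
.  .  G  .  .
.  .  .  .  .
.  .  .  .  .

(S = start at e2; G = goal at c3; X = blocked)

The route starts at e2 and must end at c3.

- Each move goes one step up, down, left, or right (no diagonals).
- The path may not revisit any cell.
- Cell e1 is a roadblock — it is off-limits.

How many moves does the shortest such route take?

The Manhattan distance from e2 to c3 is |2−3| + |5−3| = 3, so at least 3 moves are needed.
A route of 3 moves achieves this: e2 → e3 → d3 → c3.
Since 3 matches the lower bound, it is optimal.

3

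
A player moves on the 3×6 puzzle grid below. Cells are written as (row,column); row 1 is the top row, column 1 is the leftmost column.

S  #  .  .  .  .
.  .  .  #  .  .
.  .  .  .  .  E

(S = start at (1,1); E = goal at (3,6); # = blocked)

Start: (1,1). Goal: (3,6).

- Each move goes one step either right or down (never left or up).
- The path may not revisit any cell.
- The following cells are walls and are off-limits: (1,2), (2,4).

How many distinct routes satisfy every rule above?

A right/down-only route from (1,1) to (3,6) makes exactly 2 down-moves and 5 right-moves in some order.
With no other constraints that would be C(7,2) = 21 routes.
Subtract routes through each blocked cell (inclusion–exclusion for overlaps): − through (1,2): 15 − through (2,4): 12 + through (1,2)&(2,4): 9 → 3.
That gives 3 routes.

3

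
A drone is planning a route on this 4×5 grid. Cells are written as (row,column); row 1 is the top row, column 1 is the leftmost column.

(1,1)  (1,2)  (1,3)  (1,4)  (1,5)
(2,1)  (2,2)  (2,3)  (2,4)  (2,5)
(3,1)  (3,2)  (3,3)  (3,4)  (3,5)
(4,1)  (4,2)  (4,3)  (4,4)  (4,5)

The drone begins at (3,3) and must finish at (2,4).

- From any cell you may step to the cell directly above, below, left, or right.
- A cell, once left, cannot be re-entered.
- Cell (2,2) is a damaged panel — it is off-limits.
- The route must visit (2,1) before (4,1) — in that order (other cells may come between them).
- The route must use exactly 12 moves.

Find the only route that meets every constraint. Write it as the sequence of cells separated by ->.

The waypoints must appear in the order (2,1), (4,1), with no cell reused.
Route from (3,3): up 2 to (1,3), left 2 to (1,1), down 3 to (4,1), right 3 to (4,4), up 2 to (2,4) — 12 moves in all.
Check: order respected ((2,1) at step 5, (4,1) at step 7); 12 moves as required.

(3,3) -> (2,3) -> (1,3) -> (1,2) -> (1,1) -> (2,1) -> (3,1) -> (4,1) -> (4,2) -> (4,3) -> (4,4) -> (3,4) -> (2,4)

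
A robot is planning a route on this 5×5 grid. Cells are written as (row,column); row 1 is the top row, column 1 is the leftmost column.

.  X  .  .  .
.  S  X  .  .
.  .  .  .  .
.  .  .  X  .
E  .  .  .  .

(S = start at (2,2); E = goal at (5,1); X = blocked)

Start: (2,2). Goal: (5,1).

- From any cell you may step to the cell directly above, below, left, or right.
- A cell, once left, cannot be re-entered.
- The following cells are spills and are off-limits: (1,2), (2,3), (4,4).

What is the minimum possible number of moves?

4

The Manhattan distance from (2,2) to (5,1) is |2−5| + |2−1| = 4, so at least 4 moves are needed.
A route of 4 moves achieves this: (2,2) → (3,2) → (4,2) → (5,2) → (5,1).
Since 4 matches the lower bound, it is optimal.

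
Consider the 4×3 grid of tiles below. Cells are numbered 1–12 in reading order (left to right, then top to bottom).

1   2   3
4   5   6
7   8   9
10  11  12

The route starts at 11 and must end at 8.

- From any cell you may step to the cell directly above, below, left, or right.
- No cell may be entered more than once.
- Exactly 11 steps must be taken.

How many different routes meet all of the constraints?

Need simple routes of exactly 11 moves from 11 to 8 (Manhattan distance 1, so 5 moves are spent on a detour and 5 undoing it).
No route satisfies every constraint, so the count is 0.

0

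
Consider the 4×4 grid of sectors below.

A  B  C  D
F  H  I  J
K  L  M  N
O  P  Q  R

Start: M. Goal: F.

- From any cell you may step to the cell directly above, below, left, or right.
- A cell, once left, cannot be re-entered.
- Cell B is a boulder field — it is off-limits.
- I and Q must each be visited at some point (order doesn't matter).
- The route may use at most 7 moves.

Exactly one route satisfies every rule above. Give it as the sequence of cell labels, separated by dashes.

M - Q - R - N - J - I - H - F

Any route must reach I and Q and still end at F within 7 moves, so the order of the required stops is forced.
Route from M: down 1 to Q, right 1 to R, up 2 to J, left 3 to F — 7 moves in all.
Check: all required cells visited; 7 ≤ 7 moves.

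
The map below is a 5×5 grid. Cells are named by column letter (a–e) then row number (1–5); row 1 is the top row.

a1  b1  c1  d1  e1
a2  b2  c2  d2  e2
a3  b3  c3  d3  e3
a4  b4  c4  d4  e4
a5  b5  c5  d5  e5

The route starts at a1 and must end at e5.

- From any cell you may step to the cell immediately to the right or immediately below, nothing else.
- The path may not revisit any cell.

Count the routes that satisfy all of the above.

70

A right/down-only route from a1 to e5 makes exactly 4 down-moves and 4 right-moves in some order.
With no other constraints that would be C(8,4) = 70 routes.
That gives 70 routes.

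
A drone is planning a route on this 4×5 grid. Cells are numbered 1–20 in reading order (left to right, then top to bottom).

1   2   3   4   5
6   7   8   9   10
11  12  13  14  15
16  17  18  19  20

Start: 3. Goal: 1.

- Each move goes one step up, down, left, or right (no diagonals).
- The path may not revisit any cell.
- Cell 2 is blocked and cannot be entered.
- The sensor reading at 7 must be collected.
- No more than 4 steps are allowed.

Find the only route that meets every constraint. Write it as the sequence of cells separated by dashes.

3 - 8 - 7 - 6 - 1

Any route must reach 7 and still end at 1 within 4 moves, so the order of the required stops is forced.
Route from 3: down to 8, 2× left (reaching 6), up to 1 — 4 moves in all.
Check: all required cells visited; 4 ≤ 4 moves.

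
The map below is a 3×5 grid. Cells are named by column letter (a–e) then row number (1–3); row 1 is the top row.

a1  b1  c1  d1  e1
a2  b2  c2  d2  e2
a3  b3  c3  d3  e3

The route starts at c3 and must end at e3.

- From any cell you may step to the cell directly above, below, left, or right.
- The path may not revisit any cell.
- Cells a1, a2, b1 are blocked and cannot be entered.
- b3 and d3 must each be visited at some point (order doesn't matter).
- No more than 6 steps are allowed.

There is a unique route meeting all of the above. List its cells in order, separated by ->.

c3 -> b3 -> b2 -> c2 -> d2 -> d3 -> e3

The budget equals the shortest possible length, so every move has to be on a shortest route through the required cells.
Route from c3: left 1 to b3, up 1 to b2, right 2 to d2, down 1 to d3, right 1 to e3 — 6 moves in all.
Check: all required cells visited; 6 ≤ 6 moves.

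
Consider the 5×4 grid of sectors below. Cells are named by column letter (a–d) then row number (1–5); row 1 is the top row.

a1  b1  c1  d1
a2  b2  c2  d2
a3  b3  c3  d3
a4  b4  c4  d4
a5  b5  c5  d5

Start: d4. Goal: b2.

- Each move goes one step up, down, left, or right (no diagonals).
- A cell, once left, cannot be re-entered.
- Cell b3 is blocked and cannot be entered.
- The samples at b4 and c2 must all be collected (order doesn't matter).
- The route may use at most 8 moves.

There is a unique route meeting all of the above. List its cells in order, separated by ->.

Any route must reach b4 and c2 and still end at b2 within 8 moves, so the order of the required stops is forced.
Route from d4: down to d5, 2× left (reaching b5), up to b4, right to c4, 2× up (reaching c2), left to b2 — 8 moves in all.
Check: all required cells visited; 8 ≤ 8 moves.

d4 -> d5 -> c5 -> b5 -> b4 -> c4 -> c3 -> c2 -> b2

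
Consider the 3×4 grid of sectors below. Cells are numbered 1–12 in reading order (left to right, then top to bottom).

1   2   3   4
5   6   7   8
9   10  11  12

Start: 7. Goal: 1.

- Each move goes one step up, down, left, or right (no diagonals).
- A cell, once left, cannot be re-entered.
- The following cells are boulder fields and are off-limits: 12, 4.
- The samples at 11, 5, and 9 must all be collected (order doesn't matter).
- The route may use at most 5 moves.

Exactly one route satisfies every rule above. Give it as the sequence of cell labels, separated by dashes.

7 - 11 - 10 - 9 - 5 - 1

Any route must reach 11, 5, and 9 and still end at 1 within 5 moves, so the order of the required stops is forced.
Route from 7: down 1 to 11, left 2 to 9, up 2 to 1 — 5 moves in all.
Check: all required cells visited; 5 ≤ 5 moves.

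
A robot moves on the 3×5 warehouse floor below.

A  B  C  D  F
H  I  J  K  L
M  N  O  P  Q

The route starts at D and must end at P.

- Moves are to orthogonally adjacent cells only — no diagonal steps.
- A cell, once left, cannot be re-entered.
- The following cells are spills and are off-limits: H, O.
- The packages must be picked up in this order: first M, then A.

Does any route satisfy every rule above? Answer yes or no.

M must be visited but has only one open neighbour (N), and it is neither the start nor the goal — the route would have to enter and leave through N, re-entering it.

no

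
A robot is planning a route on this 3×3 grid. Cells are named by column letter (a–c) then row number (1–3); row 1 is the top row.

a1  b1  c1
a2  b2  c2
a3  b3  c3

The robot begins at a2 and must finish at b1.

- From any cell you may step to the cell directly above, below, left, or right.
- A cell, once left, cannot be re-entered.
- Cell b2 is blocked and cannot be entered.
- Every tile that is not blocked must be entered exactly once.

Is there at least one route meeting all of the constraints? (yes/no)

Colour the cells like a checkerboard: each orthogonal step flips colour, so a Hamiltonian route alternates colours. Here there are 4 cells of one colour and 4 of the other, with start on the same colour as the goal — the counts and endpoints can't be arranged into an alternating sequence of length 8, so no Hamiltonian route exists.

no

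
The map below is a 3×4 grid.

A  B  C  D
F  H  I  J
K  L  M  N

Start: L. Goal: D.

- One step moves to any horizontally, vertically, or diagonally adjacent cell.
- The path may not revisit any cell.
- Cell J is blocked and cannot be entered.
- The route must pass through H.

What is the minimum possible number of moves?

Any route passes through H somewhere between L and D. Summing Chebyshev distances along the two legs (L → H → D) gives a lower bound of 1 + 2 = 3 moves.
A route of 3 moves achieves this: L → H → C → D.
Since 3 matches the lower bound, it is optimal.

3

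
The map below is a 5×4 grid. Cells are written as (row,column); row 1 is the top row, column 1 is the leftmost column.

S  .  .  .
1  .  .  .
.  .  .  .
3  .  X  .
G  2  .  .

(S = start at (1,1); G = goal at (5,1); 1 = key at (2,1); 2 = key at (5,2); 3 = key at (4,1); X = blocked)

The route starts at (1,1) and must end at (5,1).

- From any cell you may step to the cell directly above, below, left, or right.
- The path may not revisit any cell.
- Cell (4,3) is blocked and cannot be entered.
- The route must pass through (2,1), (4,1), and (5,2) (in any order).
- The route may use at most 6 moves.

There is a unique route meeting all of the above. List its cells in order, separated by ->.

Any route must reach (2,1), (4,1), and (5,2) and still end at (5,1) within 6 moves, so the order of the required stops is forced.
Route from (1,1): 3× down (reaching (4,1)), right to (4,2), down to (5,2), left to (5,1) — 6 moves in all.
Check: all required cells visited; 6 ≤ 6 moves.

(1,1) -> (2,1) -> (3,1) -> (4,1) -> (4,2) -> (5,2) -> (5,1)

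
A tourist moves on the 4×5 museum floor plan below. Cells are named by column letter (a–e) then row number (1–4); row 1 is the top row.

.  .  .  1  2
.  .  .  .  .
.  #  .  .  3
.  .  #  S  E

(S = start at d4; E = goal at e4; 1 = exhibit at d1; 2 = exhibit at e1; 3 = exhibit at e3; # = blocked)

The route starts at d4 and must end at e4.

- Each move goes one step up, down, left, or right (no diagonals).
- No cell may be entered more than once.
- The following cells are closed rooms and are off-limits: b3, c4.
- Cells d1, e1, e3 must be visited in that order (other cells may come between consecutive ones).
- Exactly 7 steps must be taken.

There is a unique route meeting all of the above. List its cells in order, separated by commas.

The waypoints must appear in the order d1, e1, e3, with no cell reused.
Route from d4: 3× up (reaching d1), right to e1, 3× down (reaching e4) — 7 moves in all.
Check: order respected (1 at step 3, 2 at step 4, 3 at step 6); 7 moves as required.

d4, d3, d2, d1, e1, e2, e3, e4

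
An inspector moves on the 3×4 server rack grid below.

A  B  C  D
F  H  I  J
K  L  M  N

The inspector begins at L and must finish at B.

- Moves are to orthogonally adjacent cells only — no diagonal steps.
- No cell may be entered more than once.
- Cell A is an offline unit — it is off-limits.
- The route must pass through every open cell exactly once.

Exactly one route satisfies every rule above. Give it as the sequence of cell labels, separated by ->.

L -> K -> F -> H -> I -> M -> N -> J -> D -> C -> B

Need to visit all 11 open cells exactly once, starting at L and ending at B.
Cell F has only two open neighbours (K and H), so the path must pass straight through it: one of those is the cell it's entered from and the other is where it exits.
Route from L: left 1 to K, up 1 to F, right 2 to I, down 1 to M, right 1 to N, up 2 to D, left 2 to B — 10 moves in all.
Check: all 11 open cells covered.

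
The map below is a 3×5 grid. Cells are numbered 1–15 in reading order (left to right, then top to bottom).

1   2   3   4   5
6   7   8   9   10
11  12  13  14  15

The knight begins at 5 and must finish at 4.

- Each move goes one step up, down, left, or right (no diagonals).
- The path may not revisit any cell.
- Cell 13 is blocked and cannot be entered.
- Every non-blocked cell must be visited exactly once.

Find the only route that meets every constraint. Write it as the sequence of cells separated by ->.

Need to visit all 14 open cells exactly once, starting at 5 and ending at 4.
Cell 14 has only two open neighbours (9 and 15), so the path must pass straight through it: one of those is the cell it's entered from and the other is where it exits.
Route from 5: 2× down (reaching 15), left to 14, up to 9, 2× left (reaching 7), down to 12, left to 11, 2× up (reaching 1), 3× right (reaching 4) — 13 moves in all.
Check: all 14 open cells covered.

5 -> 10 -> 15 -> 14 -> 9 -> 8 -> 7 -> 12 -> 11 -> 6 -> 1 -> 2 -> 3 -> 4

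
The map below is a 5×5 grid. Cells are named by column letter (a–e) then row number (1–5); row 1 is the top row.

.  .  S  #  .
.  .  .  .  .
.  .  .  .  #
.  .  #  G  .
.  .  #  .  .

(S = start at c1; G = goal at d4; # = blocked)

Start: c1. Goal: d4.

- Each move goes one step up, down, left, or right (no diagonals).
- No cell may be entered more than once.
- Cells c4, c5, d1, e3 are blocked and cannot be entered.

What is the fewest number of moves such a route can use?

4

The Manhattan distance from c1 to d4 is |1−4| + |3−4| = 4, so at least 4 moves are needed.
A route of 4 moves achieves this: c1 → c2 → c3 → d3 → d4.
Since 4 matches the lower bound, it is optimal.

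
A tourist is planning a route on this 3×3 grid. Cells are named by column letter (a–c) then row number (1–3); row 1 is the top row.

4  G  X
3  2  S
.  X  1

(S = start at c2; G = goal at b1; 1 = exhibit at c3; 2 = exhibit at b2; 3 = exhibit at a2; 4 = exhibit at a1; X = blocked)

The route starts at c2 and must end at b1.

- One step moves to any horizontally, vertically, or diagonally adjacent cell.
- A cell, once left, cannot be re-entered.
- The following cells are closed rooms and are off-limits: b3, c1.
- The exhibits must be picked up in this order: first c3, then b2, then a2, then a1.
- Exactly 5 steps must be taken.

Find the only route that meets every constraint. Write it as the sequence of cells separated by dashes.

The waypoints must appear in the order c3, b2, a2, a1, with no cell reused.
Route from c2: down to c3, up-left to b2, left to a2, up to a1, right to b1 — 5 moves in all.
Check: order respected (1 at step 1, 2 at step 2, 3 at step 3, 4 at step 4); 5 moves as required.

c2 - c3 - b2 - a2 - a1 - b1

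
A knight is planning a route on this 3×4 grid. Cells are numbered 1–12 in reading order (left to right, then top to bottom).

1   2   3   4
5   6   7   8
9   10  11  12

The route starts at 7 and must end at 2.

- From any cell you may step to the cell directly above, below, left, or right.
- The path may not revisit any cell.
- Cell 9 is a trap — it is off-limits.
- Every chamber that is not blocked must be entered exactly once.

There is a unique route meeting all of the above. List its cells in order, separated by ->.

7 -> 3 -> 4 -> 8 -> 12 -> 11 -> 10 -> 6 -> 5 -> 1 -> 2

Need to visit all 11 open cells exactly once, starting at 7 and ending at 2.
Route from 7: up 1 to 3, right 1 to 4, down 2 to 12, left 2 to 10, up 1 to 6, left 1 to 5, up 1 to 1, right 1 to 2 — 10 moves in all.
Check: all 11 open cells covered.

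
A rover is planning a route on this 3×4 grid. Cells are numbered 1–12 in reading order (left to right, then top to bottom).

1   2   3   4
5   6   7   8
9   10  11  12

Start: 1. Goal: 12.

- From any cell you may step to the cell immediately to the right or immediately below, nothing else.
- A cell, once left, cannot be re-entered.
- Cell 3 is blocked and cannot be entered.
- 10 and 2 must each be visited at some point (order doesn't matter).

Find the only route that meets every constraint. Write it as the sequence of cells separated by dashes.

1 - 2 - 6 - 10 - 11 - 12

Moves only go right or down, so the column and row indices never decrease.
Route from 1: right 1 to 2, down 2 to 10, right 2 to 12 — 5 moves in all.
Check: all required cells visited.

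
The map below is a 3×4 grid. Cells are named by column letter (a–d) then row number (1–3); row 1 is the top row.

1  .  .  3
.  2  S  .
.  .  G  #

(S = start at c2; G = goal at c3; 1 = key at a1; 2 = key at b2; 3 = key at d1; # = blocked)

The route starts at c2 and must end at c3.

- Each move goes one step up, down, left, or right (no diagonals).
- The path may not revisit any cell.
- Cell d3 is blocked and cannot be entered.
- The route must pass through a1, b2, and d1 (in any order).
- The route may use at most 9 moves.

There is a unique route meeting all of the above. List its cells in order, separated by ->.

c2 -> d2 -> d1 -> c1 -> b1 -> a1 -> a2 -> b2 -> b3 -> c3

The 9-move cap with required stops at a1, b2, d1 leaves no slack for detours.
Route from c2: right 1 to d2, up 1 to d1, left 3 to a1, down 1 to a2, right 1 to b2, down 1 to b3, right 1 to c3 — 9 moves in all.
Check: all required cells visited; 9 ≤ 9 moves.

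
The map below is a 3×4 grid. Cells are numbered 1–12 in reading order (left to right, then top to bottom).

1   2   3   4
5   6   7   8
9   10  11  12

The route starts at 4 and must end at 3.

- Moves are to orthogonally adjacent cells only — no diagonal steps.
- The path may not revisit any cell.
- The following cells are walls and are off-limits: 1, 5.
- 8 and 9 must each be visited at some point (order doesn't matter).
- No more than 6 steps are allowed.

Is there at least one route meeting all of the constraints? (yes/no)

no

9 must be visited but has only one open neighbour (10), and it is neither the start nor the goal — the route would have to enter and leave through 10, re-entering it.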